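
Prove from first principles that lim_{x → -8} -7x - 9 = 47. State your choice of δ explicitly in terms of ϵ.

Let ϵ > 0. We need δ > 0 so that 0 < |x + 8| < δ implies |(-7x - 9) − 47| < ϵ.
|(-7x - 9) − 47| = |-7x - 56| = 7|x + 8|.
So 7|x + 8| < ϵ exactly when |x + 8| < ϵ/7.
Choosing δ = ϵ/7 gives |(-7x - 9) − 47| = 7|x + 8| < ϵ whenever |x + 8| < δ.

δ = ϵ/7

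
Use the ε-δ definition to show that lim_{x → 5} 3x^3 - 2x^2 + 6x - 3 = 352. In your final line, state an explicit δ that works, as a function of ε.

Suppose ε > 0. We want δ > 0 such that 0 < |x − 5| < δ implies |(3x^3 - 2x^2 + 6x - 3) − 352| < ε.
(3x^3 - 2x^2 + 6x - 3) − 352 = 3x^3 - 2x^2 + 6x - 355 = (x − 5)(3x^2 + 13x + 71).
So |(3x^3 - 2x^2 + 6x - 3) − 352| = |x − 5|·|3x^2 + 13x + 71|.
Require δ ≤ 2. Then |x − 5| < 2 gives |x| < 7, and by the triangle inequality |3x^2 + 13x + 71| ≤ 3·7^2 + 13·7 + 71 = 309.
Hence |(3x^3 - 2x^2 + 6x - 3) − 352| ≤ 309|x − 5| < ε provided |x − 5| < ε/309.
Choosing δ = min(2, ε/309) ensures both conditions, hence |(3x^3 - 2x^2 + 6x - 3) − 352| < ε.

δ = min(2, ε/309)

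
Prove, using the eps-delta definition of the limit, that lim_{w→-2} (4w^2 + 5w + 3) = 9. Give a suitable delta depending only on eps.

Fix eps > 0. We want delta > 0 such that 0 < |w + 2| < delta implies |(4w^2 + 5w + 3) − 9| < eps.
(4w^2 + 5w + 3) − 9 = 4w^2 + 5w - 6 = (w + 2)(4w - 3).
So |(4w^2 + 5w + 3) − 9| = |w + 2|·|4w - 3|.
Require delta ≤ 1. Then |w + 2| < 1 gives |w| < 3, and by the triangle inequality |4w - 3| ≤ 4·3 + 3 = 15.
Hence |(4w^2 + 5w + 3) − 9| ≤ 15|w + 2| < eps provided |w + 2| < eps/15.
Choosing delta = min(1, eps/15) ensures both conditions, hence |(4w^2 + 5w + 3) − 9| < eps.

delta = min(1, eps/15)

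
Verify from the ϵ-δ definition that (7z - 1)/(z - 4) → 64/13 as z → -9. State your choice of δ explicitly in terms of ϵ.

δ = min(13/2, (169/54)ϵ)

Suppose ϵ > 0. We want δ > 0 with 0 < |z + 9| < δ ⇒ |(7z - 1)/(z - 4) − (64/13)| < ϵ.
Combining over a common denominator, (7z - 1)/(z - 4) − (64/13) = [(7z - 1)·(-13) − (-64)·(z - 4)] / [(-13)·(z - 4)] = -27(z + 9) / ((-13)(z - 4)).
So |(7z - 1)/(z - 4) − (64/13)| = 27|z + 9| / (13·|z − 4|).
Restrict δ ≤ 13/2. Then |z + 9| < 13/2 gives |z − 4| = |(z + 9) + (-13)| ≥ 13 − 13/2 = 13/2.
Hence |(7z - 1)/(z - 4) − (64/13)| < 27|z + 9|/(13·(13/2)) = (54/169)|z + 9|, which is < ϵ once |z + 9| < (169/54)ϵ.
Take δ = min(13/2, (169/54)ϵ). Then 0 < |z + 9| < δ forces both bounds, so |(7z - 1)/(z - 4) − (64/13)| < ϵ.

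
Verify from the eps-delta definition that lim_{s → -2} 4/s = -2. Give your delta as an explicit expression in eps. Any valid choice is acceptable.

delta = min(1, (1/2)eps)

Fix eps > 0. We seek delta > 0 such that 0 < |s + 2| < delta implies |4/s + 2| < eps.
|4/s + 2| = 4·|-2 − s|/(2·|s|) = 4|s + 2|/(2|s|).
Require delta ≤ 1 so that |s| > 2 − 1 = 1, hence 2|s| > 2.
Then |4/s + 2| < 4|s + 2|/2, which is < eps when |s + 2| < (1/2)eps.
Take delta = min(1, (1/2)eps). Then 0 < |s + 2| < delta gives both |s + 2| < 1 and |s + 2| < (1/2)eps, so |4/s + 2| < eps.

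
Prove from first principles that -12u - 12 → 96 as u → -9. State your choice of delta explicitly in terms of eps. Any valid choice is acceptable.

Let eps > 0. We need delta > 0 so that 0 < |u + 9| < delta implies |(-12u - 12) − 96| < eps.
Since (-12u - 12) − 96 = -12(u + 9), we have |(-12u - 12) − 96| = 12|u + 9|.
So 12|u + 9| < eps exactly when |u + 9| < eps/12.
Take delta = eps/12. If 0 < |u + 9| < delta then |(-12u - 12) − 96| = 12|u + 9| < 12·(eps/12) = eps.

delta = eps/12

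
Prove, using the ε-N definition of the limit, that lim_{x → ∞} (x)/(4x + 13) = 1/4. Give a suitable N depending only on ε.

N = (13/16)/ε

Suppose ε > 0. We seek N > 0 such that x > N implies |(x)/(4x + 13) − (1/4)| < ε.
(x)/(4x + 13) − (1/4) = (4(x) − (4x + 13)) / (4(4x + 13)) = -13/(4(4x + 13)).
For x > 0 we have 4x + 13 > 4x, so |(x)/(4x + 13) − (1/4)| = 13/(4(4x + 13)) < 13/(4·4x) = (13/16)/x.
Thus |(x)/(4x + 13) − (1/4)| < ε whenever x > (13/16)/ε.
Take N = (13/16)/ε. If x > N then |(x)/(4x + 13) − (1/4)| < (13/16)/x < ε.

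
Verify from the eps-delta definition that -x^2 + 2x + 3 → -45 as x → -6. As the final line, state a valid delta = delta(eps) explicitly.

delta = min(1, eps/15)

Suppose eps > 0. We want delta > 0 such that 0 < |x + 6| < delta implies |(-x^2 + 2x + 3) + 45| < eps.
(-x^2 + 2x + 3) + 45 = -x^2 + 2x + 48 = (x + 6)(-x + 8).
So |(-x^2 + 2x + 3) + 45| = |x + 6|·|-x + 8|.
Require delta ≤ 1. Then |x + 6| < 1 gives |x| < 7, and by the triangle inequality |-x + 8| ≤ 7 + 8 = 15.
Hence |(-x^2 + 2x + 3) + 45| ≤ 15|x + 6| < eps provided |x + 6| < eps/15.
Take delta = min(1, eps/15). Then 0 < |x + 6| < delta gives both |x + 6| < 1 and |x + 6| < eps/15, so |(-x^2 + 2x + 3) + 45| < eps.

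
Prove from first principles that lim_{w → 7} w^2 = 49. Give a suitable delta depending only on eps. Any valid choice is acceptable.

Suppose eps > 0. We seek delta > 0 with 0 < |w − 7| < delta ⇒ |w^2 − 49| < eps.
Factor: w^2 − 49 = (w − 7)(w + 7), so |w^2 − 49| = |w − 7|·|w + 7|.
Impose delta ≤ 1 so that |w| < 8; then |w + 7| ≤ 15.
Hence |w^2 − 49| ≤ 15|w − 7|, which is < eps once |w − 7| < eps/15.
Take delta = min(1, eps/15). If 0 < |w − 7| < delta then both bounds hold and |w^2 − 49| ≤ 15|w − 7| < 15·(eps/15) = eps.

delta = min(1, eps/15)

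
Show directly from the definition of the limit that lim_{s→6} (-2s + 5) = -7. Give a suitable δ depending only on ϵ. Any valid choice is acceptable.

δ = ϵ/2

Let ϵ > 0 be given. We need δ > 0 so that 0 < |s − 6| < δ implies |(-2s + 5) + 7| < ϵ.
|(-2s + 5) + 7| = |-2s + 12| = 2|s − 6|.
So 2|s − 6| < ϵ exactly when |s − 6| < ϵ/2.
Take δ = ϵ/2. If 0 < |s − 6| < δ then |(-2s + 5) + 7| = 2|s − 6| < 2·(ϵ/2) = ϵ.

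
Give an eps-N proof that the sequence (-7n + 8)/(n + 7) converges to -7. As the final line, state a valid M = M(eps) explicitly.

M = 57/eps

Let eps > 0. For n ≥ 1, |(-7n + 8)/(n + 7) + 7| = |57|/((n + 7)) = 57/((n + 7)).
Since n + 7 ≥ n for n ≥ 1, this is ≤ 57/(n) = 57/n.
So |(-7n + 8)/(n + 7) + 7| < eps whenever n > 57/eps.
Take M = 57/eps. If n > M then |(-7n + 8)/(n + 7) + 7| ≤ 57/n < eps.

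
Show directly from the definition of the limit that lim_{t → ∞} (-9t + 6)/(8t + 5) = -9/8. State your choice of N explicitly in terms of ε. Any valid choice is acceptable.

N = (93/64)/ε

Suppose ε > 0. We seek N > 0 such that t > N implies |(-9t + 6)/(8t + 5) + 9/8| < ε.
(-9t + 6)/(8t + 5) + 9/8 = (8(-9t + 6) − (-9)(8t + 5)) / (8(8t + 5)) = 93/(8(8t + 5)).
For t > 0 we have 8t + 5 > 8t, so |(-9t + 6)/(8t + 5) + 9/8| = 93/(8(8t + 5)) < 93/(8·8t) = (93/64)/t.
Thus |(-9t + 6)/(8t + 5) + 9/8| < ε whenever t > (93/64)/ε.
Take N = (93/64)/ε. If t > N then |(-9t + 6)/(8t + 5) + 9/8| < (93/64)/t < ε.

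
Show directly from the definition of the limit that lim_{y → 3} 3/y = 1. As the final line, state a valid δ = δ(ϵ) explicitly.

Let ϵ > 0 be given. We seek δ > 0 such that 0 < |y − 3| < δ implies |3/y − 1| < ϵ.
|3/y − 1| = 3·|3 − y|/(3·|y|) = 3|y − 3|/(3|y|).
Restrict δ ≤ 3/2. Then |y − 3| < 3/2 gives |y| > 3/2, so 3|y| > 9/2.
Then |3/y − 1| < 3|y − 3|/(9/2), which is < ϵ when |y − 3| < (3/2)ϵ.
Take δ = min(3/2, (3/2)ϵ). Then 0 < |y − 3| < δ gives both |y − 3| < 3/2 and |y − 3| < (3/2)ϵ, so |3/y − 1| < ϵ.

δ = min(3/2, (3/2)ϵ)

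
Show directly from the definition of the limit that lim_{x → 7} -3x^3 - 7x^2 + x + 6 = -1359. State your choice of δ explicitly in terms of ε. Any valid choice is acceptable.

Let ε > 0. We want δ > 0 such that 0 < |x − 7| < δ implies |(-3x^3 - 7x^2 + x + 6) + 1359| < ε.
(-3x^3 - 7x^2 + x + 6) + 1359 = -3x^3 - 7x^2 + x + 1365 = (x − 7)(-3x^2 - 28x - 195).
So |(-3x^3 - 7x^2 + x + 6) + 1359| = |x − 7|·|-3x^2 - 28x - 195|.
Require δ ≤ 2. Then |x − 7| < 2 gives |x| < 9, and by the triangle inequality |-3x^2 - 28x - 195| ≤ 3·9^2 + 28·9 + 195 = 690.
Hence |(-3x^3 - 7x^2 + x + 6) + 1359| ≤ 690|x − 7| < ε provided |x − 7| < ε/690.
Take δ = min(2, ε/690). Then 0 < |x − 7| < δ gives both |x − 7| < 2 and |x − 7| < ε/690, so |(-3x^3 - 7x^2 + x + 6) + 1359| < ε.

δ = min(2, ε/690)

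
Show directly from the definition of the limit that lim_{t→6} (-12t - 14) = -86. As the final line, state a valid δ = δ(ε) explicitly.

δ = ε/12

Suppose ε > 0. We need δ > 0 so that 0 < |t − 6| < δ implies |(-12t - 14) + 86| < ε.
Since (-12t - 14) + 86 = -12(t − 6), we have |(-12t - 14) + 86| = 12|t − 6|.
So 12|t − 6| < ε exactly when |t − 6| < ε/12.
Take δ = ε/12. If 0 < |t − 6| < δ then |(-12t - 14) + 86| = 12|t − 6| < 12·(ε/12) = ε.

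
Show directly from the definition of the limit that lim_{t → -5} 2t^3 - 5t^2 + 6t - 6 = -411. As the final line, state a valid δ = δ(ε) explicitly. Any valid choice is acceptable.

δ = min(2, ε/284)

Suppose ε > 0. We want δ > 0 such that 0 < |t + 5| < δ implies |(2t^3 - 5t^2 + 6t - 6) + 411| < ε.
(2t^3 - 5t^2 + 6t - 6) + 411 = 2t^3 - 5t^2 + 6t + 405 = (t + 5)(2t^2 - 15t + 81).
So |(2t^3 - 5t^2 + 6t - 6) + 411| = |t + 5|·|2t^2 - 15t + 81|.
Require δ ≤ 2. Then |t + 5| < 2 gives |t| < 7, and by the triangle inequality |2t^2 - 15t + 81| ≤ 2·7^2 + 15·7 + 81 = 284.
Hence |(2t^3 - 5t^2 + 6t - 6) + 411| ≤ 284|t + 5| < ε provided |t + 5| < ε/284.
Take δ = min(2, ε/284). Then 0 < |t + 5| < δ gives both |t + 5| < 2 and |t + 5| < ε/284, so |(2t^3 - 5t^2 + 6t - 6) + 411| < ε.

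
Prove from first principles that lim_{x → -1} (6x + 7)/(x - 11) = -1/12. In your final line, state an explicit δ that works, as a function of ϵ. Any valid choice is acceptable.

Let ϵ > 0 be given. We want δ > 0 with 0 < |x + 1| < δ ⇒ |(6x + 7)/(x - 11) + 1/12| < ϵ.
Combining over a common denominator, (6x + 7)/(x - 11) + 1/12 = [(6x + 7)·(-12) − 1·(x - 11)] / [(-12)·(x - 11)] = -73(x + 1) / ((-12)(x - 11)).
So |(6x + 7)/(x - 11) + 1/12| = 73|x + 1| / (12·|x − 11|).
Require δ ≤ 6, so |x − 11| ≥ |-12| − |x + 1| > 12 − 6 = 6.
Hence |(6x + 7)/(x - 11) + 1/12| < 73|x + 1|/(12·6) = (73/72)|x + 1|, which is < ϵ once |x + 1| < (72/73)ϵ.
Take δ = min(6, (72/73)ϵ). Then 0 < |x + 1| < δ forces both bounds, so |(6x + 7)/(x - 11) + 1/12| < ϵ.

δ = min(6, (72/73)ϵ)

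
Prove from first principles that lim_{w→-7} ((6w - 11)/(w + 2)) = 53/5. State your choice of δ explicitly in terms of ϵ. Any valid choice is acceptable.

Let ϵ > 0 be given. We want δ > 0 with 0 < |w + 7| < δ ⇒ |(6w - 11)/(w + 2) − (53/5)| < ϵ.
Combining over a common denominator, (6w - 11)/(w + 2) − (53/5) = [(6w - 11)·(-5) − (-53)·(w + 2)] / [(-5)·(w + 2)] = 23(w + 7) / ((-5)(w + 2)).
So |(6w - 11)/(w + 2) − (53/5)| = 23|w + 7| / (5·|w + 2|).
Require δ ≤ 5/2, so |w + 2| ≥ |-5| − |w + 7| > 5 − 5/2 = 5/2.
Hence |(6w - 11)/(w + 2) − (53/5)| < 23|w + 7|/(5·(5/2)) = (46/25)|w + 7|, which is < ϵ once |w + 7| < (25/46)ϵ.
Take δ = min(5/2, (25/46)ϵ). Then 0 < |w + 7| < δ forces both bounds, so |(6w - 11)/(w + 2) − (53/5)| < ϵ.

δ = min(5/2, (25/46)ϵ)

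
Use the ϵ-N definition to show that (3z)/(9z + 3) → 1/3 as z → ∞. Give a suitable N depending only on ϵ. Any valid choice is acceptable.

Let ϵ > 0 be given. We seek N > 0 such that z > N implies |(3z)/(9z + 3) − (1/3)| < ϵ.
(3z)/(9z + 3) − (1/3) = (9(3z) − 3(9z + 3)) / (9(9z + 3)) = -9/(9(9z + 3)).
For z > 0 we have 9z + 3 > 9z, so |(3z)/(9z + 3) − (1/3)| = 9/(9(9z + 3)) < 9/(9·9z) = (1/9)/z.
Thus |(3z)/(9z + 3) − (1/3)| < ϵ whenever z > (1/9)/ϵ.
Take N = (1/9)/ϵ. If z > N then |(3z)/(9z + 3) − (1/3)| < (1/9)/z < ϵ.

N = (1/9)/ϵ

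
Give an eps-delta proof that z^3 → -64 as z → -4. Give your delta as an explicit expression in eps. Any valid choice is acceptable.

delta = min(1, eps/61)

Suppose eps > 0. We seek delta > 0 with 0 < |z + 4| < delta ⇒ |z^3 + 64| < eps.
Factor: z^3 + 64 = (z + 4)(z^2 - 4z + 16), so |z^3 + 64| = |z + 4|·|z^2 - 4z + 16|.
Impose delta ≤ 1 so that |z| < 5; then |z^2 - 4z + 16| ≤ 61.
Hence |z^3 + 64| ≤ 61|z + 4|, which is < eps once |z + 4| < eps/61.
Take delta = min(1, eps/61). If 0 < |z + 4| < delta then both bounds hold and |z^3 + 64| ≤ 61|z + 4| < 61·(eps/61) = eps.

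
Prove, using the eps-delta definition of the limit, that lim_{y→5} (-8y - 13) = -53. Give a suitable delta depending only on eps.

delta = eps/8

Let eps > 0 be given. We need delta > 0 so that 0 < |y − 5| < delta implies |(-8y - 13) + 53| < eps.
Since (-8y - 13) + 53 = -8(y − 5), we have |(-8y - 13) + 53| = 8|y − 5|.
Thus it suffices that |y − 5| < eps/8.
Take delta = eps/8. If 0 < |y − 5| < delta then |(-8y - 13) + 53| = 8|y − 5| < 8·(eps/8) = eps.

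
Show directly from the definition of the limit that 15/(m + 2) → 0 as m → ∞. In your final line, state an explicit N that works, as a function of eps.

N = 15/eps

Suppose eps > 0. For m ≥ 1, |15/(m + 2) − 0| = 15/(m + 2) ≤ 15/m.
We need 15/m < eps, i.e. m > 15/eps.
Take N = 15/eps. If m > N then |15/(m + 2)| ≤ 15/m < eps.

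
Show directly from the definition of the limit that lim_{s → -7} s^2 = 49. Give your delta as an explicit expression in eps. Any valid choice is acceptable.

Fix eps > 0. We seek delta > 0 with 0 < |s + 7| < delta ⇒ |s^2 − 49| < eps.
Factor: s^2 − 49 = (s + 7)(s - 7), so |s^2 − 49| = |s + 7|·|s - 7|.
Restrict delta ≤ 1. Then |s + 7| < 1 gives |s| < 8, so by the triangle inequality |s - 7| ≤ 8 + 7 = 15.
Hence |s^2 − 49| ≤ 15|s + 7|, which is < eps once |s + 7| < eps/15.
Take delta = min(1, eps/15). If 0 < |s + 7| < delta then both bounds hold and |s^2 − 49| ≤ 15|s + 7| < 15·(eps/15) = eps.

delta = min(1, eps/15)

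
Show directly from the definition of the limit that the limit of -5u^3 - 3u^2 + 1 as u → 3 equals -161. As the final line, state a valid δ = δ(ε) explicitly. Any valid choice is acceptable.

δ = min(1, ε/206)

Fix ε > 0. We want δ > 0 such that 0 < |u − 3| < δ implies |(-5u^3 - 3u^2 + 1) + 161| < ε.
(-5u^3 - 3u^2 + 1) + 161 = -5u^3 - 3u^2 + 162 = (u − 3)(-5u^2 - 18u - 54).
So |(-5u^3 - 3u^2 + 1) + 161| = |u − 3|·|-5u^2 - 18u - 54|.
Assume first that |u − 3| < 1, so |u| < 4. Then |-5u^2 - 18u - 54| ≤ 5·4^2 + 18·4 + 54 = 206.
Hence |(-5u^3 - 3u^2 + 1) + 161| ≤ 206|u − 3| < ε provided |u − 3| < ε/206.
Take δ = min(1, ε/206). Then 0 < |u − 3| < δ gives both |u − 3| < 1 and |u − 3| < ε/206, so |(-5u^3 - 3u^2 + 1) + 161| < ε.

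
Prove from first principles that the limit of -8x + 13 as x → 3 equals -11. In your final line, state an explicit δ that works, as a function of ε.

Let ε > 0. We need δ > 0 so that 0 < |x − 3| < δ implies |(-8x + 13) + 11| < ε.
|(-8x + 13) + 11| = |-8x + 24| = 8|x − 3|.
So 8|x − 3| < ε exactly when |x − 3| < ε/8.
Take δ = ε/8. If 0 < |x − 3| < δ then |(-8x + 13) + 11| = 8|x − 3| < 8·(ε/8) = ε.

δ = ε/8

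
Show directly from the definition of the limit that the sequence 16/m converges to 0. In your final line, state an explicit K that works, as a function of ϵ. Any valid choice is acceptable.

K = 16/ϵ

Let ϵ > 0 be given. For m ≥ 1, |16/m − 0| = 16/(m) ≤ 16/m.
We need 16/m < ϵ, i.e. m > 16/ϵ.
Take K = 16/ϵ. If m > K then |16/m| ≤ 16/m < ϵ.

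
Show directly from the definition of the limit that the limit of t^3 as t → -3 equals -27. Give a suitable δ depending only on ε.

Fix ε > 0. We seek δ > 0 with 0 < |t + 3| < δ ⇒ |t^3 + 27| < ε.
Factor: t^3 + 27 = (t + 3)(t^2 - 3t + 9), so |t^3 + 27| = |t + 3|·|t^2 - 3t + 9|.
Restrict δ ≤ 2. Then |t + 3| < 2 gives |t| < 5, so by the triangle inequality |t^2 - 3t + 9| ≤ 5^2 + 3·5 + 9 = 49.
Hence |t^3 + 27| ≤ 49|t + 3|, which is < ε once |t + 3| < ε/49.
Take δ = min(2, ε/49). If 0 < |t + 3| < δ then both bounds hold and |t^3 + 27| ≤ 49|t + 3| < 49·(ε/49) = ε.

δ = min(2, ε/49)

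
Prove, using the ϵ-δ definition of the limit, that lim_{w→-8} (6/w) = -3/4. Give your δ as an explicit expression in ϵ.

Fix ϵ > 0. We seek δ > 0 such that 0 < |w + 8| < δ implies |6/w + 3/4| < ϵ.
|6/w + 3/4| = 6·|-8 − w|/(8·|w|) = 6|w + 8|/(8|w|).
Restrict δ ≤ 4. Then |w + 8| < 4 gives |w| > 4, so 8|w| > 32.
Then |6/w + 3/4| < 6|w + 8|/32, which is < ϵ when |w + 8| < (16/3)ϵ.
Take δ = min(4, (16/3)ϵ). Then 0 < |w + 8| < δ gives both |w + 8| < 4 and |w + 8| < (16/3)ϵ, so |6/w + 3/4| < ϵ.

δ = min(4, (16/3)ϵ)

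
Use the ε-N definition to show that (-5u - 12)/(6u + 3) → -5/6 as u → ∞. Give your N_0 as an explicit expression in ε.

Fix ε > 0. We seek N_0 > 0 such that u > N_0 implies |(-5u - 12)/(6u + 3) + 5/6| < ε.
(-5u - 12)/(6u + 3) + 5/6 = (6(-5u - 12) − (-5)(6u + 3)) / (6(6u + 3)) = -57/(6(6u + 3)).
For u > 0 we have 6u + 3 > 6u, so |(-5u - 12)/(6u + 3) + 5/6| = 57/(6(6u + 3)) < 57/(6·6u) = (19/12)/u.
Thus |(-5u - 12)/(6u + 3) + 5/6| < ε whenever u > (19/12)/ε.
Take N_0 = (19/12)/ε. If u > N_0 then |(-5u - 12)/(6u + 3) + 5/6| < (19/12)/u < ε.

N_0 = (19/12)/ε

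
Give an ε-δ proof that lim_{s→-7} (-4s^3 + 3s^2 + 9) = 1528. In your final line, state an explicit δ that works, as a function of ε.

δ = min(1, ε/721)

Suppose ε > 0. We want δ > 0 such that 0 < |s + 7| < δ implies |(-4s^3 + 3s^2 + 9) − 1528| < ε.
(-4s^3 + 3s^2 + 9) − 1528 = -4s^3 + 3s^2 - 1519 = (s + 7)(-4s^2 + 31s - 217).
So |(-4s^3 + 3s^2 + 9) − 1528| = |s + 7|·|-4s^2 + 31s - 217|.
Require δ ≤ 1. Then |s + 7| < 1 gives |s| < 8, and by the triangle inequality |-4s^2 + 31s - 217| ≤ 4·8^2 + 31·8 + 217 = 721.
Hence |(-4s^3 + 3s^2 + 9) − 1528| ≤ 721|s + 7| < ε provided |s + 7| < ε/721.
Choosing δ = min(1, ε/721) ensures both conditions, hence |(-4s^3 + 3s^2 + 9) − 1528| < ε.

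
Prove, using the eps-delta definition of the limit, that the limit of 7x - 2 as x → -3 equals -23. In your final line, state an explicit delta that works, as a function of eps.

Fix eps > 0. We need delta > 0 so that 0 < |x + 3| < delta implies |(7x - 2) + 23| < eps.
|(7x - 2) + 23| = |7x + 21| = 7|x + 3|.
Thus it suffices that |x + 3| < eps/7.
Take delta = eps/7. If 0 < |x + 3| < delta then |(7x - 2) + 23| = 7|x + 3| < 7·(eps/7) = eps.

delta = eps/7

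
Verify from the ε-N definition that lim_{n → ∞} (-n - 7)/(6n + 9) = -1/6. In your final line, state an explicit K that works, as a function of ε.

K = (11/12)/ε

Suppose ε > 0. For n ≥ 1, |(-n - 7)/(6n + 9) + 1/6| = |-33|/(6(6n + 9)) = 33/(6(6n + 9)).
Since 6n + 9 ≥ 6n for n ≥ 1, this is ≤ 33/(6·6n) = (11/12)/n.
So |(-n - 7)/(6n + 9) + 1/6| < ε whenever n > (11/12)/ε.
Take K = (11/12)/ε. If n > K then |(-n - 7)/(6n + 9) + 1/6| ≤ (11/12)/n < ε.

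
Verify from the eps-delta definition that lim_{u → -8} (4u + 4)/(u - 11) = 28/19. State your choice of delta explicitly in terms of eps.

delta = min(19/2, (361/96)eps)

Let eps > 0 be given. We want delta > 0 with 0 < |u + 8| < delta ⇒ |(4u + 4)/(u - 11) − (28/19)| < eps.
Combining over a common denominator, (4u + 4)/(u - 11) − (28/19) = [(4u + 4)·(-19) − (-28)·(u - 11)] / [(-19)·(u - 11)] = -48(u + 8) / ((-19)(u - 11)).
So |(4u + 4)/(u - 11) − (28/19)| = 48|u + 8| / (19·|u − 11|).
Require delta ≤ 19/2, so |u − 11| ≥ |-19| − |u + 8| > 19 − 19/2 = 19/2.
Hence |(4u + 4)/(u - 11) − (28/19)| < 48|u + 8|/(19·(19/2)) = (96/361)|u + 8|, which is < eps once |u + 8| < (361/96)eps.
Take delta = min(19/2, (361/96)eps). Then 0 < |u + 8| < delta forces both bounds, so |(4u + 4)/(u - 11) − (28/19)| < eps.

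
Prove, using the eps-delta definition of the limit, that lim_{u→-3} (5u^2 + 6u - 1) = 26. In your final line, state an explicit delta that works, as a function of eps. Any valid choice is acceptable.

delta = min(2, eps/34)

Let eps > 0 be given. We want delta > 0 such that 0 < |u + 3| < delta implies |(5u^2 + 6u - 1) − 26| < eps.
(5u^2 + 6u - 1) − 26 = 5u^2 + 6u - 27 = (u + 3)(5u - 9).
So |(5u^2 + 6u - 1) − 26| = |u + 3|·|5u - 9|.
Require delta ≤ 2. Then |u + 3| < 2 gives |u| < 5, and by the triangle inequality |5u - 9| ≤ 5·5 + 9 = 34.
Hence |(5u^2 + 6u - 1) − 26| ≤ 34|u + 3| < eps provided |u + 3| < eps/34.
Choosing delta = min(2, eps/34) ensures both conditions, hence |(5u^2 + 6u - 1) − 26| < eps.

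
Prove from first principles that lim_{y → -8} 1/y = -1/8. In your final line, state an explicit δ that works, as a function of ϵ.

δ = min(4, 32ϵ)

Let ϵ > 0. We seek δ > 0 such that 0 < |y + 8| < δ implies |1/y + 1/8| < ϵ.
|1/y + 1/8| = |-8 − y|/(8·|y|) = |y + 8|/(8|y|).
Restrict δ ≤ 4. Then |y + 8| < 4 gives |y| > 4, so 8|y| > 32.
Then |1/y + 1/8| < |y + 8|/32, which is < ϵ when |y + 8| < 32ϵ.
Take δ = min(4, 32ϵ). Then 0 < |y + 8| < δ gives both |y + 8| < 4 and |y + 8| < 32ϵ, so |1/y + 1/8| < ϵ.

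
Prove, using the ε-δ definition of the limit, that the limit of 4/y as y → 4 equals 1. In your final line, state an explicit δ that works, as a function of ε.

δ = min(2, 2ε)

Let ε > 0. We seek δ > 0 such that 0 < |y − 4| < δ implies |4/y − 1| < ε.
|4/y − 1| = 4·|4 − y|/(4·|y|) = 4|y − 4|/(4|y|).
Restrict δ ≤ 2. Then |y − 4| < 2 gives |y| > 2, so 4|y| > 8.
Then |4/y − 1| < 4|y − 4|/8, which is < ε when |y − 4| < 2ε.
Take δ = min(2, 2ε). Then 0 < |y − 4| < δ gives both |y − 4| < 2 and |y − 4| < 2ε, so |4/y − 1| < ε.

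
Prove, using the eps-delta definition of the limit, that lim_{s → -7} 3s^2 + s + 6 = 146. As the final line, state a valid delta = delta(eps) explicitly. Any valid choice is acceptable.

delta = min(1, eps/44)

Fix eps > 0. We want delta > 0 such that 0 < |s + 7| < delta implies |(3s^2 + s + 6) − 146| < eps.
(3s^2 + s + 6) − 146 = 3s^2 + s - 140 = (s + 7)(3s - 20).
So |(3s^2 + s + 6) − 146| = |s + 7|·|3s - 20|.
Assume first that |s + 7| < 1, so |s| < 8. Then |3s - 20| ≤ 3·8 + 20 = 44.
Hence |(3s^2 + s + 6) − 146| ≤ 44|s + 7| < eps provided |s + 7| < eps/44.
Take delta = min(1, eps/44). Then 0 < |s + 7| < delta gives both |s + 7| < 1 and |s + 7| < eps/44, so |(3s^2 + s + 6) − 146| < eps.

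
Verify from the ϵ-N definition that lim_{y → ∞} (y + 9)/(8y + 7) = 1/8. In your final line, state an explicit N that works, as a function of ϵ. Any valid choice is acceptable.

N = (65/64)/ϵ

Let ϵ > 0. We seek N > 0 such that y > N implies |(y + 9)/(8y + 7) − (1/8)| < ϵ.
(y + 9)/(8y + 7) − (1/8) = (8(y + 9) − (8y + 7)) / (8(8y + 7)) = 65/(8(8y + 7)).
For y > 0 we have 8y + 7 > 8y, so |(y + 9)/(8y + 7) − (1/8)| = 65/(8(8y + 7)) < 65/(8·8y) = (65/64)/y.
Thus |(y + 9)/(8y + 7) − (1/8)| < ϵ whenever y > (65/64)/ϵ.
Take N = (65/64)/ϵ. If y > N then |(y + 9)/(8y + 7) − (1/8)| < (65/64)/y < ϵ.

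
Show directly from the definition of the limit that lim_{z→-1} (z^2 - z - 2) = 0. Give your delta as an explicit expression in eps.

Fix eps > 0. We want delta > 0 such that 0 < |z + 1| < delta implies |(z^2 - z - 2)| < eps.
(z^2 - z - 2) = z^2 - z - 2 = (z + 1)(z - 2).
So |(z^2 - z - 2)| = |z + 1|·|z - 2|.
Require delta ≤ 1. Then |z + 1| < 1 gives |z| < 2, and by the triangle inequality |z - 2| ≤ 2 + 2 = 4.
Hence |(z^2 - z - 2)| ≤ 4|z + 1| < eps provided |z + 1| < eps/4.
Take delta = min(1, eps/4). Then 0 < |z + 1| < delta gives both |z + 1| < 1 and |z + 1| < eps/4, so |(z^2 - z - 2)| < eps.

delta = min(1, eps/4)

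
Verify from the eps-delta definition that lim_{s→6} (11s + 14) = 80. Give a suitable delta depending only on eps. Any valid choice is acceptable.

Let eps > 0 be given. We need delta > 0 so that 0 < |s − 6| < delta implies |(11s + 14) − 80| < eps.
Since (11s + 14) − 80 = 11(s − 6), we have |(11s + 14) − 80| = 11|s − 6|.
Thus it suffices that |s − 6| < eps/11.
Take delta = eps/11. If 0 < |s − 6| < delta then |(11s + 14) − 80| = 11|s − 6| < 11·(eps/11) = eps.

delta = eps/11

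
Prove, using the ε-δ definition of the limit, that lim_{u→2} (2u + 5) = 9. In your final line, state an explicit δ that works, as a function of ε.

Fix ε > 0. We need δ > 0 so that 0 < |u − 2| < δ implies |(2u + 5) − 9| < ε.
Since (2u + 5) − 9 = 2(u − 2), we have |(2u + 5) − 9| = 2|u − 2|.
So 2|u − 2| < ε exactly when |u − 2| < ε/2.
Take δ = ε/2. If 0 < |u − 2| < δ then |(2u + 5) − 9| = 2|u − 2| < 2·(ε/2) = ε.

δ = ε/2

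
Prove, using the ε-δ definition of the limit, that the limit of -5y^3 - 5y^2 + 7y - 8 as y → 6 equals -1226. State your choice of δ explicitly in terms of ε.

δ = min(1, ε/693)

Let ε > 0. We want δ > 0 such that 0 < |y − 6| < δ implies |(-5y^3 - 5y^2 + 7y - 8) + 1226| < ε.
(-5y^3 - 5y^2 + 7y - 8) + 1226 = -5y^3 - 5y^2 + 7y + 1218 = (y − 6)(-5y^2 - 35y - 203).
So |(-5y^3 - 5y^2 + 7y - 8) + 1226| = |y − 6|·|-5y^2 - 35y - 203|.
Assume first that |y − 6| < 1, so |y| < 7. Then |-5y^2 - 35y - 203| ≤ 5·7^2 + 35·7 + 203 = 693.
Hence |(-5y^3 - 5y^2 + 7y - 8) + 1226| ≤ 693|y − 6| < ε provided |y − 6| < ε/693.
Choosing δ = min(1, ε/693) ensures both conditions, hence |(-5y^3 - 5y^2 + 7y - 8) + 1226| < ε.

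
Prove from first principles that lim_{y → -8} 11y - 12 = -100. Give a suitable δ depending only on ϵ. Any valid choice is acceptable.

Suppose ϵ > 0. We need δ > 0 so that 0 < |y + 8| < δ implies |(11y - 12) + 100| < ϵ.
Since (11y - 12) + 100 = 11(y + 8), we have |(11y - 12) + 100| = 11|y + 8|.
So 11|y + 8| < ϵ exactly when |y + 8| < ϵ/11.
Take δ = ϵ/11. If 0 < |y + 8| < δ then |(11y - 12) + 100| = 11|y + 8| < 11·(ϵ/11) = ϵ.

δ = ϵ/11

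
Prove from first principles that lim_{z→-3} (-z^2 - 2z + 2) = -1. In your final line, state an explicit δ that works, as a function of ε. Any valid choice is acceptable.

δ = min(1, ε/5)

Let ε > 0. We want δ > 0 such that 0 < |z + 3| < δ implies |(-z^2 - 2z + 2) + 1| < ε.
(-z^2 - 2z + 2) + 1 = -z^2 - 2z + 3 = (z + 3)(-z + 1).
So |(-z^2 - 2z + 2) + 1| = |z + 3|·|-z + 1|.
Assume first that |z + 3| < 1, so |z| < 4. Then |-z + 1| ≤ 4 + 1 = 5.
Hence |(-z^2 - 2z + 2) + 1| ≤ 5|z + 3| < ε provided |z + 3| < ε/5.
Choosing δ = min(1, ε/5) ensures both conditions, hence |(-z^2 - 2z + 2) + 1| < ε.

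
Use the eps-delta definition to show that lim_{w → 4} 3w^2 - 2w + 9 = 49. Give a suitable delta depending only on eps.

delta = min(2, eps/28)

Fix eps > 0. We want delta > 0 such that 0 < |w − 4| < delta implies |(3w^2 - 2w + 9) − 49| < eps.
(3w^2 - 2w + 9) − 49 = 3w^2 - 2w - 40 = (w − 4)(3w + 10).
So |(3w^2 - 2w + 9) − 49| = |w − 4|·|3w + 10|.
Assume first that |w − 4| < 2, so |w| < 6. Then |3w + 10| ≤ 3·6 + 10 = 28.
Hence |(3w^2 - 2w + 9) − 49| ≤ 28|w − 4| < eps provided |w − 4| < eps/28.
Take delta = min(2, eps/28). Then 0 < |w − 4| < delta gives both |w − 4| < 2 and |w − 4| < eps/28, so |(3w^2 - 2w + 9) − 49| < eps.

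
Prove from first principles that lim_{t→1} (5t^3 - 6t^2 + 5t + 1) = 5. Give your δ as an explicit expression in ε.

δ = min(2, ε/52)

Fix ε > 0. We want δ > 0 such that 0 < |t − 1| < δ implies |(5t^3 - 6t^2 + 5t + 1) − 5| < ε.
(5t^3 - 6t^2 + 5t + 1) − 5 = 5t^3 - 6t^2 + 5t - 4 = (t − 1)(5t^2 - t + 4).
So |(5t^3 - 6t^2 + 5t + 1) − 5| = |t − 1|·|5t^2 - t + 4|.
Require δ ≤ 2. Then |t − 1| < 2 gives |t| < 3, and by the triangle inequality |5t^2 - t + 4| ≤ 5·3^2 + 3 + 4 = 52.
Hence |(5t^3 - 6t^2 + 5t + 1) − 5| ≤ 52|t − 1| < ε provided |t − 1| < ε/52.
Choosing δ = min(2, ε/52) ensures both conditions, hence |(5t^3 - 6t^2 + 5t + 1) − 5| < ε.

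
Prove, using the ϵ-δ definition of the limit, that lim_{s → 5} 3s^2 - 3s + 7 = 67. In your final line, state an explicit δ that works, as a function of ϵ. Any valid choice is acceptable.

Let ϵ > 0. We want δ > 0 such that 0 < |s − 5| < δ implies |(3s^2 - 3s + 7) − 67| < ϵ.
(3s^2 - 3s + 7) − 67 = 3s^2 - 3s - 60 = (s − 5)(3s + 12).
So |(3s^2 - 3s + 7) − 67| = |s − 5|·|3s + 12|.
Assume first that |s − 5| < 2, so |s| < 7. Then |3s + 12| ≤ 3·7 + 12 = 33.
Hence |(3s^2 - 3s + 7) − 67| ≤ 33|s − 5| < ϵ provided |s − 5| < ϵ/33.
Choosing δ = min(2, ϵ/33) ensures both conditions, hence |(3s^2 - 3s + 7) − 67| < ϵ.

δ = min(2, ϵ/33)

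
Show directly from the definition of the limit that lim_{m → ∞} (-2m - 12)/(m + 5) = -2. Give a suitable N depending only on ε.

Let ε > 0 be given. For m ≥ 1, |(-2m - 12)/(m + 5) + 2| = |-2|/((m + 5)) = 2/((m + 5)).
Since m + 5 ≥ m for m ≥ 1, this is ≤ 2/(m) = 2/m.
So |(-2m - 12)/(m + 5) + 2| < ε whenever m > 2/ε.
Take N = 2/ε. If m > N then |(-2m - 12)/(m + 5) + 2| ≤ 2/m < ε.

N = 2/ε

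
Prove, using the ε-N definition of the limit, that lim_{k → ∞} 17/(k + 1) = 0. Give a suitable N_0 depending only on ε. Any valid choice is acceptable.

Let ε > 0 be given. For k ≥ 1, |17/(k + 1) − 0| = 17/(k + 1) ≤ 17/k.
We need 17/k < ε, i.e. k > 17/ε.
Take N_0 = 17/ε. If k > N_0 then |17/(k + 1)| ≤ 17/k < ε.

N_0 = 17/ε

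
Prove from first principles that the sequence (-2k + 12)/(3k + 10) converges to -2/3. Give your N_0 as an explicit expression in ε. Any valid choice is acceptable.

N_0 = (56/9)/ε

Suppose ε > 0. For k ≥ 1, |(-2k + 12)/(3k + 10) + 2/3| = |56|/(3(3k + 10)) = 56/(3(3k + 10)).
Since 3k + 10 ≥ 3k for k ≥ 1, this is ≤ 56/(3·3k) = (56/9)/k.
So |(-2k + 12)/(3k + 10) + 2/3| < ε whenever k > (56/9)/ε.
Take N_0 = (56/9)/ε. If k > N_0 then |(-2k + 12)/(3k + 10) + 2/3| ≤ (56/9)/k < ε.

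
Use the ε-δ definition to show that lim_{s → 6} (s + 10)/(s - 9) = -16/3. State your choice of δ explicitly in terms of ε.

δ = min(3/2, (9/38)ε)

Let ε > 0 be given. We want δ > 0 with 0 < |s − 6| < δ ⇒ |(s + 10)/(s - 9) + 16/3| < ε.
Combining over a common denominator, (s + 10)/(s - 9) + 16/3 = [(s + 10)·(-3) − 16·(s - 9)] / [(-3)·(s - 9)] = -19(s − 6) / ((-3)(s - 9)).
So |(s + 10)/(s - 9) + 16/3| = 19|s − 6| / (3·|s − 9|).
Require δ ≤ 3/2, so |s − 9| ≥ |-3| − |s − 6| > 3 − 3/2 = 3/2.
Hence |(s + 10)/(s - 9) + 16/3| < 19|s − 6|/(3·(3/2)) = (38/9)|s − 6|, which is < ε once |s − 6| < (9/38)ε.
Take δ = min(3/2, (9/38)ε). Then 0 < |s − 6| < δ forces both bounds, so |(s + 10)/(s - 9) + 16/3| < ε.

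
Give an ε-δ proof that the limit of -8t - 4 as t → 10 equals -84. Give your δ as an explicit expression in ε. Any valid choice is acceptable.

Suppose ε > 0. We need δ > 0 so that 0 < |t − 10| < δ implies |(-8t - 4) + 84| < ε.
|(-8t - 4) + 84| = |-8t + 80| = 8|t − 10|.
So 8|t − 10| < ε exactly when |t − 10| < ε/8.
Choosing δ = ε/8 gives |(-8t - 4) + 84| = 8|t − 10| < ε whenever |t − 10| < δ.

δ = ε/8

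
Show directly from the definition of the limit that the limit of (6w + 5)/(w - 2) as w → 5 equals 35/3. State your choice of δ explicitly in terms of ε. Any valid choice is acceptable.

δ = min(3/2, (9/34)ε)

Let ε > 0. We want δ > 0 with 0 < |w − 5| < δ ⇒ |(6w + 5)/(w - 2) − (35/3)| < ε.
Combining over a common denominator, (6w + 5)/(w - 2) − (35/3) = [(6w + 5)·3 − 35·(w - 2)] / [3·(w - 2)] = -17(w − 5) / (3(w - 2)).
So |(6w + 5)/(w - 2) − (35/3)| = 17|w − 5| / (3·|w − 2|).
Require δ ≤ 3/2, so |w − 2| ≥ |3| − |w − 5| > 3 − 3/2 = 3/2.
Hence |(6w + 5)/(w - 2) − (35/3)| < 17|w − 5|/(3·(3/2)) = (34/9)|w − 5|, which is < ε once |w − 5| < (9/34)ε.
Take δ = min(3/2, (9/34)ε). Then 0 < |w − 5| < δ forces both bounds, so |(6w + 5)/(w - 2) − (35/3)| < ε.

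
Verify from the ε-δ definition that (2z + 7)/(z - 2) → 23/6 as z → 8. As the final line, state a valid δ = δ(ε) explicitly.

Suppose ε > 0. We want δ > 0 with 0 < |z − 8| < δ ⇒ |(2z + 7)/(z - 2) − (23/6)| < ε.
Combining over a common denominator, (2z + 7)/(z - 2) − (23/6) = [(2z + 7)·6 − 23·(z - 2)] / [6·(z - 2)] = -11(z − 8) / (6(z - 2)).
So |(2z + 7)/(z - 2) − (23/6)| = 11|z − 8| / (6·|z − 2|).
Restrict δ ≤ 3. Then |z − 8| < 3 gives |z − 2| = |(z − 8) + 6| ≥ 6 − 3 = 3.
Hence |(2z + 7)/(z - 2) − (23/6)| < 11|z − 8|/(6·3) = (11/18)|z − 8|, which is < ε once |z − 8| < (18/11)ε.
Take δ = min(3, (18/11)ε). Then 0 < |z − 8| < δ forces both bounds, so |(2z + 7)/(z - 2) − (23/6)| < ε.

δ = min(3, (18/11)ε)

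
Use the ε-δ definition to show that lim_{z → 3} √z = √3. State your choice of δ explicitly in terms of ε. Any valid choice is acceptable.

Let ε > 0 be given. We want δ > 0 such that 0 < |z − 3| < δ implies |√z − √3| < ε.
Multiplying by the conjugate, |√z − √3| = |z − 3|/(√z + √3).
Restrict δ ≤ 3 so that |z − 3| < 3 forces z > 0, and then √z + √3 > √3.
Hence |√z − √3| < |z − 3|/√3, which is < ε once |z − 3| < √3·ε.
Take δ = min(3, √3·ε). If 0 < |z − 3| < δ then z > 0 and |√z − √3| < |z − 3|/√3 < ε.

δ = min(3, √3·ε)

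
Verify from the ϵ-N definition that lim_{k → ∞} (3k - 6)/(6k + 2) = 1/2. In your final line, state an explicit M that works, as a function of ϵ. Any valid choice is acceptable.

Let ϵ > 0. For k ≥ 1, |(3k - 6)/(6k + 2) − (1/2)| = |-42|/(6(6k + 2)) = 42/(6(6k + 2)).
Since 6k + 2 ≥ 6k for k ≥ 1, this is ≤ 42/(6·6k) = (7/6)/k.
So |(3k - 6)/(6k + 2) − (1/2)| < ϵ whenever k > (7/6)/ϵ.
Take M = (7/6)/ϵ. If k > M then |(3k - 6)/(6k + 2) − (1/2)| ≤ (7/6)/k < ϵ.

M = (7/6)/ϵ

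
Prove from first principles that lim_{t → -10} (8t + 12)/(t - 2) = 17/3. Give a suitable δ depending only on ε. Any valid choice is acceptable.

δ = min(6, (18/7)ε)

Suppose ε > 0. We want δ > 0 with 0 < |t + 10| < δ ⇒ |(8t + 12)/(t - 2) − (17/3)| < ε.
Combining over a common denominator, (8t + 12)/(t - 2) − (17/3) = [(8t + 12)·(-12) − (-68)·(t - 2)] / [(-12)·(t - 2)] = -28(t + 10) / ((-12)(t - 2)).
So |(8t + 12)/(t - 2) − (17/3)| = 28|t + 10| / (12·|t − 2|).
Require δ ≤ 6, so |t − 2| ≥ |-12| − |t + 10| > 12 − 6 = 6.
Hence |(8t + 12)/(t - 2) − (17/3)| < 28|t + 10|/(12·6) = (7/18)|t + 10|, which is < ε once |t + 10| < (18/7)ε.
Take δ = min(6, (18/7)ε). Then 0 < |t + 10| < δ forces both bounds, so |(8t + 12)/(t - 2) − (17/3)| < ε.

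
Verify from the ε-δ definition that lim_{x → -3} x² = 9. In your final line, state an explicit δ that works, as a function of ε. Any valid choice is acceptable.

Let ε > 0 be given. We seek δ > 0 with 0 < |x + 3| < δ ⇒ |x² − 9| < ε.
Factor: x² − 9 = (x + 3)(x - 3), so |x² − 9| = |x + 3|·|x - 3|.
Impose δ ≤ 1 so that |x| < 4; then |x - 3| ≤ 7.
Hence |x² − 9| ≤ 7|x + 3|, which is < ε once |x + 3| < ε/7.
Take δ = min(1, ε/7). If 0 < |x + 3| < δ then both bounds hold and |x² − 9| ≤ 7|x + 3| < 7·(ε/7) = ε.

δ = min(1, ε/7)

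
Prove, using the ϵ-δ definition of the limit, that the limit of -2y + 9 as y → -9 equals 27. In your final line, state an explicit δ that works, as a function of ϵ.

Fix ϵ > 0. We need δ > 0 so that 0 < |y + 9| < δ implies |(-2y + 9) − 27| < ϵ.
Since (-2y + 9) − 27 = -2(y + 9), we have |(-2y + 9) − 27| = 2|y + 9|.
So 2|y + 9| < ϵ exactly when |y + 9| < ϵ/2.
Choosing δ = ϵ/2 gives |(-2y + 9) − 27| = 2|y + 9| < ϵ whenever |y + 9| < δ.

δ = ϵ/2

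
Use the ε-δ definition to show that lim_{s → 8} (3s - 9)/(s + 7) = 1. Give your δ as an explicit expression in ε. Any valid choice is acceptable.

δ = min(15/2, (15/4)ε)

Let ε > 0. We want δ > 0 with 0 < |s − 8| < δ ⇒ |(3s - 9)/(s + 7) − 1| < ε.
Combining over a common denominator, (3s - 9)/(s + 7) − 1 = [(3s - 9)·15 − 15·(s + 7)] / [15·(s + 7)] = 30(s − 8) / (15(s + 7)).
So |(3s - 9)/(s + 7) − 1| = 30|s − 8| / (15·|s + 7|).
Require δ ≤ 15/2, so |s + 7| ≥ |15| − |s − 8| > 15 − 15/2 = 15/2.
Hence |(3s - 9)/(s + 7) − 1| < 30|s − 8|/(15·(15/2)) = (4/15)|s − 8|, which is < ε once |s − 8| < (15/4)ε.
Take δ = min(15/2, (15/4)ε). Then 0 < |s − 8| < δ forces both bounds, so |(3s - 9)/(s + 7) − 1| < ε.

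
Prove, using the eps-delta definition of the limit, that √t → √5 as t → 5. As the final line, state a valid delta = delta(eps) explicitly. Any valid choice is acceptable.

delta = min(5, √5·eps)

Let eps > 0. We want delta > 0 such that 0 < |t − 5| < delta implies |√t − √5| < eps.
Rationalise: √t − √5 = (t − 5)/(√t + √5), so |√t − √5| = |t − 5|/(√t + √5).
Restrict delta ≤ 5 so that |t − 5| < 5 forces t > 0, and then √t + √5 > √5.
Hence |√t − √5| < |t − 5|/√5, which is < eps once |t − 5| < √5·eps.
Take delta = min(5, √5·eps). If 0 < |t − 5| < delta then t > 0 and |√t − √5| < |t − 5|/√5 < eps.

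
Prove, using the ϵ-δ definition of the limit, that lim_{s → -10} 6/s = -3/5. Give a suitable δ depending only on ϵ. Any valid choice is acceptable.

δ = min(5, (25/3)ϵ)

Fix ϵ > 0. We seek δ > 0 such that 0 < |s + 10| < δ implies |6/s + 3/5| < ϵ.
|6/s + 3/5| = 6·|-10 − s|/(10·|s|) = 6|s + 10|/(10|s|).
Require δ ≤ 5 so that |s| > 10 − 5 = 5, hence 10|s| > 50.
Then |6/s + 3/5| < 6|s + 10|/50, which is < ϵ when |s + 10| < (25/3)ϵ.
Take δ = min(5, (25/3)ϵ). Then 0 < |s + 10| < δ gives both |s + 10| < 5 and |s + 10| < (25/3)ϵ, so |6/s + 3/5| < ϵ.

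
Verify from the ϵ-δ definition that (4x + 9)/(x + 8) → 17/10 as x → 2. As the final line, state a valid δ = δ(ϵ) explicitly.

δ = min(5, (50/23)ϵ)

Let ϵ > 0 be given. We want δ > 0 with 0 < |x − 2| < δ ⇒ |(4x + 9)/(x + 8) − (17/10)| < ϵ.
Combining over a common denominator, (4x + 9)/(x + 8) − (17/10) = [(4x + 9)·10 − 17·(x + 8)] / [10·(x + 8)] = 23(x − 2) / (10(x + 8)).
So |(4x + 9)/(x + 8) − (17/10)| = 23|x − 2| / (10·|x + 8|).
Require δ ≤ 5, so |x + 8| ≥ |10| − |x − 2| > 10 − 5 = 5.
Hence |(4x + 9)/(x + 8) − (17/10)| < 23|x − 2|/(10·5) = (23/50)|x − 2|, which is < ϵ once |x − 2| < (50/23)ϵ.
Take δ = min(5, (50/23)ϵ). Then 0 < |x − 2| < δ forces both bounds, so |(4x + 9)/(x + 8) − (17/10)| < ϵ.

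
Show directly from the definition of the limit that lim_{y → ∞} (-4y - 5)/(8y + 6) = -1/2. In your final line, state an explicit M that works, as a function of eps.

Fix eps > 0. We seek M > 0 such that y > M implies |(-4y - 5)/(8y + 6) + 1/2| < eps.
(-4y - 5)/(8y + 6) + 1/2 = (8(-4y - 5) − (-4)(8y + 6)) / (8(8y + 6)) = -16/(8(8y + 6)).
For y > 0 we have 8y + 6 > 8y, so |(-4y - 5)/(8y + 6) + 1/2| = 16/(8(8y + 6)) < 16/(8·8y) = (1/4)/y.
Thus |(-4y - 5)/(8y + 6) + 1/2| < eps whenever y > (1/4)/eps.
Take M = (1/4)/eps. If y > M then |(-4y - 5)/(8y + 6) + 1/2| < (1/4)/y < eps.

M = (1/4)/eps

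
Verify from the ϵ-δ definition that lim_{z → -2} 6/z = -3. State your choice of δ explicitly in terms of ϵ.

Suppose ϵ > 0. We seek δ > 0 such that 0 < |z + 2| < δ implies |6/z + 3| < ϵ.
|6/z + 3| = 6·|-2 − z|/(2·|z|) = 6|z + 2|/(2|z|).
Require δ ≤ 1 so that |z| > 2 − 1 = 1, hence 2|z| > 2.
Then |6/z + 3| < 6|z + 2|/2, which is < ϵ when |z + 2| < (1/3)ϵ.
Take δ = min(1, (1/3)ϵ). Then 0 < |z + 2| < δ gives both |z + 2| < 1 and |z + 2| < (1/3)ϵ, so |6/z + 3| < ϵ.

δ = min(1, (1/3)ϵ)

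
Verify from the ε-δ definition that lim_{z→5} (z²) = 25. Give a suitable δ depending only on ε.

Let ε > 0 be given. We seek δ > 0 with 0 < |z − 5| < δ ⇒ |z² − 25| < ε.
Factor: z² − 25 = (z − 5)(z + 5), so |z² − 25| = |z − 5|·|z + 5|.
Impose δ ≤ 1 so that |z| < 6; then |z + 5| ≤ 11.
Hence |z² − 25| ≤ 11|z − 5|, which is < ε once |z − 5| < ε/11.
Take δ = min(1, ε/11). If 0 < |z − 5| < δ then both bounds hold and |z² − 25| ≤ 11|z − 5| < 11·(ε/11) = ε.

δ = min(1, ε/11)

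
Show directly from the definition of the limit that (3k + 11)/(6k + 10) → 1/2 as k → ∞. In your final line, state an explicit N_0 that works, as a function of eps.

Suppose eps > 0. For k ≥ 1, |(3k + 11)/(6k + 10) − (1/2)| = |36|/(6(6k + 10)) = 36/(6(6k + 10)).
Since 6k + 10 ≥ 6k for k ≥ 1, this is ≤ 36/(6·6k) = 1/k.
So |(3k + 11)/(6k + 10) − (1/2)| < eps whenever k > 1/eps.
Take N_0 = 1/eps. If k > N_0 then |(3k + 11)/(6k + 10) − (1/2)| ≤ 1/k < eps.

N_0 = 1/eps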